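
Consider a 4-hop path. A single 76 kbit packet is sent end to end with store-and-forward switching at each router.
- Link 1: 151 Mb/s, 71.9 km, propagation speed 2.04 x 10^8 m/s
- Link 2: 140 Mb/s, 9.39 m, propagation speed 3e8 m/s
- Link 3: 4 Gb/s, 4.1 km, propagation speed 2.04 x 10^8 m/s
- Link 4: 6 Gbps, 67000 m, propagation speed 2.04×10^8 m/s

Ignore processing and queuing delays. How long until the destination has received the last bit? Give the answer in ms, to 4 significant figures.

1.779 ms

L = 76000 bits.
Transmission delays (L/R per hop): 0.503311, 0.542857, 0.019, 0.0126667 ms; sum = 1.07784 ms.
Propagation delays (d/s per hop): 0.352451, 3.13e-05, 0.020098, 0.328431 ms; sum = 0.701012 ms.
End-to-end = 1.779 ms.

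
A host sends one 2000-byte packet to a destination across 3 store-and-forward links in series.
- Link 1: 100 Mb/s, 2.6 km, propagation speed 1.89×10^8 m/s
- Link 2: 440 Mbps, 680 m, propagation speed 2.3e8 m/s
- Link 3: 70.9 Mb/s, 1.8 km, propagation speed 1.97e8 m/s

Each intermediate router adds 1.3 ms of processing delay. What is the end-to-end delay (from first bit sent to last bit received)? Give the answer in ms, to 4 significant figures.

3.048 ms

L = 2000 × 8 = 16000 bits.
Transmission delays (L/R per hop): 0.16, 0.0363636, 0.22567 ms; sum = 0.422034 ms.
Propagation delays (d/s per hop): 0.0137566, 0.00295652, 0.00913706 ms; sum = 0.0258502 ms.
Processing at 2 router(s): 2 × 1.3 ms = 2.6 ms.
End-to-end = 3.048 ms.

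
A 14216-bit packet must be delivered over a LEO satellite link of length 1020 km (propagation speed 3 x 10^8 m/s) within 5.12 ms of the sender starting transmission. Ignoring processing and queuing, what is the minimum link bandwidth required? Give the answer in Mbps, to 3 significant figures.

Propagation delay = 1020000 / 300000000 = 3.4 ms.
Transmission budget = 5.12 − 3.4 = 1.72 ms.
R ≥ L / t_tx = 14216 bits / 0.00172 s = 8.27 Mbps.

8.27 Mbps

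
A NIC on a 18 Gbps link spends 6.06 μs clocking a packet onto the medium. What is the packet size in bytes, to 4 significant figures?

L = R × t_tx = 18000000000 b/s × 6.06e-06 s = 109080 bits.
In bytes: 109080 / 8 = 13640 bytes.

13640 bytes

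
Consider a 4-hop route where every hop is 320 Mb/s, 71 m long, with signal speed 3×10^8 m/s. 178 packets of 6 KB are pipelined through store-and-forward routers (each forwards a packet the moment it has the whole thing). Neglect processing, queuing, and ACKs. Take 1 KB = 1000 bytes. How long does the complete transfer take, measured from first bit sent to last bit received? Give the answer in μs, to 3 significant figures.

Per-hop transmission t_tx = L/R = 48000/320000000 = 150 μs.
Per-hop propagation t_prop = 71/300000000 = 0.236667 μs.
Pipeline fill: first packet needs 4·t_tx to clear all hops; remaining 177 packets each add one t_tx.
Total = (4+178-1)·t_tx + 4·t_prop = 181·150 + 4·0.236667 = 27200 μs.

27200 μs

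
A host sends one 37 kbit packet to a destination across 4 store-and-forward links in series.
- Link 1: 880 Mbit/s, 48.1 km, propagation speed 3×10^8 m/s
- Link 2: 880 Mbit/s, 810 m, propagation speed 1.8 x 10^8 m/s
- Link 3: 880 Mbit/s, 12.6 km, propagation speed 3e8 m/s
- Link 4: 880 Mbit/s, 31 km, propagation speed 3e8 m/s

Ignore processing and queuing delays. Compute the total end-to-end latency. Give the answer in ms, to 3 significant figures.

L = 37000 bits.
Transmission delay per hop = L/R = 37000/880000000 = 0.0420455 ms; 4 hops → 0.168182 ms.
Propagation delays (d/s per hop): 0.160333, 0.0045, 0.042, 0.103333 ms; sum = 0.310167 ms.
End-to-end = 0.478 ms.

0.478 ms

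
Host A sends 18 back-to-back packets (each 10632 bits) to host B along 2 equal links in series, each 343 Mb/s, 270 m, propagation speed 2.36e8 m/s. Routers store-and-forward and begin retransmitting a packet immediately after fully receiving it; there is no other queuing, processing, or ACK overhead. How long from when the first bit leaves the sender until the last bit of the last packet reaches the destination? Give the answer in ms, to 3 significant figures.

Per-hop transmission t_tx = L/R = 10632/343000000 = 0.0309971 ms.
Per-hop propagation t_prop = 270/236000000 = 0.00114407 ms.
Pipeline fill: first packet needs 2·t_tx to clear all hops; remaining 17 packets each add one t_tx.
Total = (2+18-1)·t_tx + 2·t_prop = 19·0.0309971 + 2·0.00114407 = 0.591 ms.

0.591 ms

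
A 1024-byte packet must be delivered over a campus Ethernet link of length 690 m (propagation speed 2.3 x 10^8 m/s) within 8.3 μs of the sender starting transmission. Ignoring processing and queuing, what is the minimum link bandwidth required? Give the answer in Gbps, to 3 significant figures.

1.55 Gbps

L = 8192 bits.
Propagation delay = 690 / 2.3e+08 = 3 μs.
Transmission budget = 8.3 − 3 = 5.3 μs.
R ≥ L / t_tx = 8192 bits / 5.3e-06 s = 1.55 Gbps.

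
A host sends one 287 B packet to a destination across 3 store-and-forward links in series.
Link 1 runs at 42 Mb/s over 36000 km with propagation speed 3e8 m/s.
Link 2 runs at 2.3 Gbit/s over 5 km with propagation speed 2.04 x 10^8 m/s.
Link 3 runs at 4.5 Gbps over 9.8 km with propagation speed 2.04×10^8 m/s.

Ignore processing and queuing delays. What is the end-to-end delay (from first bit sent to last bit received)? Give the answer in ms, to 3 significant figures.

120 ms

L = 287 × 8 = 2296 bits.
Transmission delays (L/R per hop): 0.0546667, 0.000998261, 0.000510222 ms; sum = 0.0561751 ms.
Propagation delays (d/s per hop): 120, 0.0245098, 0.0480392 ms; sum = 120.073 ms.
End-to-end = 120 ms.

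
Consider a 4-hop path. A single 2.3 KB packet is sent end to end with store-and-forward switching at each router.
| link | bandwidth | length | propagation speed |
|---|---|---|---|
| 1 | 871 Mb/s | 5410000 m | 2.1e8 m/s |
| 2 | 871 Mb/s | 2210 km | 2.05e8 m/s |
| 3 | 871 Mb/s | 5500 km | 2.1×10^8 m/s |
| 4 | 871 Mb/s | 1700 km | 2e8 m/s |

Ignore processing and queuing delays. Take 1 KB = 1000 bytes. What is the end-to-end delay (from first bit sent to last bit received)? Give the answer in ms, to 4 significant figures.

71.32 ms

L = 18400 bits.
Transmission delay per hop = L/R = 18400/871000000 = 0.0211251 ms; 4 hops → 0.0845006 ms.
Propagation delays (d/s per hop): 25.7619, 10.7805, 26.1905, 8.5 ms; sum = 71.2329 ms.
End-to-end = 71.32 ms.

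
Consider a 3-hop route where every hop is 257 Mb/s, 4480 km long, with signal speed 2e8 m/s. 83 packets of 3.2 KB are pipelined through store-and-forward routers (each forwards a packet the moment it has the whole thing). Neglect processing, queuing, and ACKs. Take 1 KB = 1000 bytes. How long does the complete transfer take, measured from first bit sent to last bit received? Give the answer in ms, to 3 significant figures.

Per-hop transmission t_tx = L/R = 25600/257000000 = 0.0996109 ms.
Per-hop propagation t_prop = 4480000/200000000 = 22.4 ms.
Pipeline fill: first packet needs 3·t_tx to clear all hops; remaining 82 packets each add one t_tx.
Total = (3+83-1)·t_tx + 3·t_prop = 85·0.0996109 + 3·22.4 = 75.7 ms.

75.7 ms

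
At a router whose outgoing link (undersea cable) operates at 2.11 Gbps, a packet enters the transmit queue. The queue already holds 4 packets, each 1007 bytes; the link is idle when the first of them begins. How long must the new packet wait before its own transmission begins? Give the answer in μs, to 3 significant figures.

Each queued packet: L/R = 8056/2.11e+09 = 3.81801 μs.
4 queued → 15.272 μs.
Queuing delay = 15.3 μs.

15.3 μs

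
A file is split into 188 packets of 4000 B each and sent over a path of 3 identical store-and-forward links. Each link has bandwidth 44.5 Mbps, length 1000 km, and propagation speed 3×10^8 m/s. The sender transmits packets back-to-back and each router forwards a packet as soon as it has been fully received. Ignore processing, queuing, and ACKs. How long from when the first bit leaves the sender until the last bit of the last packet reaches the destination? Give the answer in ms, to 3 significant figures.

Per-hop transmission t_tx = L/R = 32000/44500000 = 0.719101 ms.
Per-hop propagation t_prop = 1000000/300000000 = 3.33333 ms.
Pipeline fill: first packet needs 3·t_tx to clear all hops; remaining 187 packets each add one t_tx.
Total = (3+188-1)·t_tx + 3·t_prop = 190·0.719101 + 3·3.33333 = 147 ms.

147 ms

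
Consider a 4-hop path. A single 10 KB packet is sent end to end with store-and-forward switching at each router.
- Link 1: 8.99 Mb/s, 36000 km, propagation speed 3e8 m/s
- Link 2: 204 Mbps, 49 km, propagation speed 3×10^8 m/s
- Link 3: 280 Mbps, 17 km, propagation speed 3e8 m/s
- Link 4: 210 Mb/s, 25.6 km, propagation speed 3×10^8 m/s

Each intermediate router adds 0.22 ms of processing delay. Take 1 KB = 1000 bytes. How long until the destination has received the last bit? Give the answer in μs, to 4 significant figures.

L = 80000 bits.
Transmission delays (L/R per hop): 8898.78, 392.157, 285.714, 380.952 μs; sum = 9957.6 μs.
Propagation delays (d/s per hop): 120000, 163.333, 56.6667, 85.3333 μs; sum = 120305 μs.
Processing at 3 router(s): 3 × 0.22 ms = 660 μs.
End-to-end = 130900 μs.

130900 μs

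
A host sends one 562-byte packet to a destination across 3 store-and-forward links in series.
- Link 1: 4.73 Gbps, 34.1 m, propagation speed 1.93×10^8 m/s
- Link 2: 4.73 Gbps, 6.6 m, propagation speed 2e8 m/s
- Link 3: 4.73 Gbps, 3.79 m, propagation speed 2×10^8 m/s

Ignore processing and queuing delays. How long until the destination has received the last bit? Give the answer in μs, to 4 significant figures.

3.080 μs

L = 562 × 8 = 4496 bits.
Transmission delay per hop = L/R = 4496/4730000000 = 0.950529 μs; 3 hops → 2.85159 μs.
Propagation delays (d/s per hop): 0.176684, 0.033, 0.01895 μs; sum = 0.228634 μs.
End-to-end = 3.080 μs.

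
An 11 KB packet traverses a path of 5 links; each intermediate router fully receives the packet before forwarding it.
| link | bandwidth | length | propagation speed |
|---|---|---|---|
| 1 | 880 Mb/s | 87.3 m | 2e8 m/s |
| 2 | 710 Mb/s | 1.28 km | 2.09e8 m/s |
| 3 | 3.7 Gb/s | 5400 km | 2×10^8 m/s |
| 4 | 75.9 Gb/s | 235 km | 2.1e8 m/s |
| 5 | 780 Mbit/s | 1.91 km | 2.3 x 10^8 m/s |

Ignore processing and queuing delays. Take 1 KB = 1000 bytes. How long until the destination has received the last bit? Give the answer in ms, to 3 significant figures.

L = 88000 bits.
Transmission delays (L/R per hop): 0.1, 0.123944, 0.0237838, 0.00115942, 0.112821 ms; sum = 0.361707 ms.
Propagation delays (d/s per hop): 0.0004365, 0.0061244, 27, 1.11905, 0.00830435 ms; sum = 28.1339 ms.
End-to-end = 28.5 ms.

28.5 ms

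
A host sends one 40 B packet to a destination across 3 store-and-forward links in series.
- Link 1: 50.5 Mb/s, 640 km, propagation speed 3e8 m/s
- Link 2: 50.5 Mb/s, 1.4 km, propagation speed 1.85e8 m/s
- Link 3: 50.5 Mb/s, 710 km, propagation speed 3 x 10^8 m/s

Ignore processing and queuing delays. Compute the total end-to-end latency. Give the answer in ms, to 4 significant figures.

L = 40 × 8 = 320 bits.
Transmission delay per hop = L/R = 320/50500000 = 0.00633663 ms; 3 hops → 0.0190099 ms.
Propagation delays (d/s per hop): 2.13333, 0.00756757, 2.36667 ms; sum = 4.50757 ms.
End-to-end = 4.527 ms.

4.527 ms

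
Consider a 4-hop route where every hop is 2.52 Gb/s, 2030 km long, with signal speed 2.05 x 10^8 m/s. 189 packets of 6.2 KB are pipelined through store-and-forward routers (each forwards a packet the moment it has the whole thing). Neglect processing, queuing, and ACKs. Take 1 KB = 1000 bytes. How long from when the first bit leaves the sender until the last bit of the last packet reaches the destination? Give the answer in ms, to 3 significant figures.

Per-hop transmission t_tx = L/R = 49600/2520000000 = 0.0196825 ms.
Per-hop propagation t_prop = 2030000/2.05e+08 = 9.90244 ms.
Pipeline fill: first packet needs 4·t_tx to clear all hops; remaining 188 packets each add one t_tx.
Total = (4+189-1)·t_tx + 4·t_prop = 192·0.0196825 + 4·9.90244 = 43.4 ms.

43.4 ms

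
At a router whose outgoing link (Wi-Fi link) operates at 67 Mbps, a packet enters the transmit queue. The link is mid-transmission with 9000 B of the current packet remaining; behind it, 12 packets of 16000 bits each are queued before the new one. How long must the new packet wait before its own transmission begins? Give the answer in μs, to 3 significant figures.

Each queued packet: L/R = 16000/67000000 = 238.806 μs.
12 queued → 2865.67 μs.
Plus remaining 72000 bits of current packet: 1074.63 μs.
Queuing delay = 3940 μs.

3940 μs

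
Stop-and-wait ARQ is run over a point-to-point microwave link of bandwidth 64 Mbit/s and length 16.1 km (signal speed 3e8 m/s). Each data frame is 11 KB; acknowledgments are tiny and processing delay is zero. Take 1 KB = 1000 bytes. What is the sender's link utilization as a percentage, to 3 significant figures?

t_tx = L/R = 88000/64000000 = 0.001375 s.
t_prop = 16100/300000000 = 5.36667e-05 s; RTT = 0.000107333 s.
Cycle = t_tx + RTT = 0.00148233 s.
Utilization = t_tx / cycle = 0.001375/0.00148233 = 92.8 %.

92.8 %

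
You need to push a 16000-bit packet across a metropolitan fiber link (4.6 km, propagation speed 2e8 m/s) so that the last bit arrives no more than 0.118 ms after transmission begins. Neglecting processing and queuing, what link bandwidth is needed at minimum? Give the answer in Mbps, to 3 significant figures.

Propagation delay = 4600 / 200000000 = 0.023 ms.
Transmission budget = 0.118 − 0.023 = 0.095 ms.
R ≥ L / t_tx = 16000 bits / 9.5e-05 s = 168 Mbps.

168 Mbps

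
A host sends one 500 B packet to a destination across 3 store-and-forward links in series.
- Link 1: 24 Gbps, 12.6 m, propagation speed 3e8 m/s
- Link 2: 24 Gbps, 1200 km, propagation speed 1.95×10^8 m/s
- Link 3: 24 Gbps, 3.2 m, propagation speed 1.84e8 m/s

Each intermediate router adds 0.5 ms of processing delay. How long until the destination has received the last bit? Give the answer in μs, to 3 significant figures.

7150 μs

L = 500 × 8 = 4000 bits.
Transmission delay per hop = L/R = 4000/24000000000 = 0.166667 μs; 3 hops → 0.5 μs.
Propagation delays (d/s per hop): 0.042, 6153.85, 0.0173913 μs; sum = 6153.91 μs.
Processing at 2 router(s): 2 × 0.5 ms = 1000 μs.
End-to-end = 7150 μs.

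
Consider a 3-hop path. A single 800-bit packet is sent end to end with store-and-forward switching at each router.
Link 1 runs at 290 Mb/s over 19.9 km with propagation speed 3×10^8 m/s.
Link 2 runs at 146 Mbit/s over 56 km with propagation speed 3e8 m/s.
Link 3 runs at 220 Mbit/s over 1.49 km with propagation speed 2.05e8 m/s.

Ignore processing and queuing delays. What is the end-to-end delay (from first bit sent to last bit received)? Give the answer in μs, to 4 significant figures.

272.1 μs

Transmission delays (L/R per hop): 2.75862, 5.47945, 3.63636 μs; sum = 11.8744 μs.
Propagation delays (d/s per hop): 66.3333, 186.667, 7.26829 μs; sum = 260.268 μs.
End-to-end = 272.1 μs.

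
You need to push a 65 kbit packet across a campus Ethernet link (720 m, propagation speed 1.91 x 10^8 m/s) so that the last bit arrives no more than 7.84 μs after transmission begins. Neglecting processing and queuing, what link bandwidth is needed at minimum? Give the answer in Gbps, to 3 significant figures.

16.0 Gbps

Propagation delay = 720 / 191000000 = 3.76963 μs.
Transmission budget = 7.84 − 3.76963 = 4.07037 μs.
R ≥ L / t_tx = 65000 bits / 4.07037e-06 s = 16.0 Gbps.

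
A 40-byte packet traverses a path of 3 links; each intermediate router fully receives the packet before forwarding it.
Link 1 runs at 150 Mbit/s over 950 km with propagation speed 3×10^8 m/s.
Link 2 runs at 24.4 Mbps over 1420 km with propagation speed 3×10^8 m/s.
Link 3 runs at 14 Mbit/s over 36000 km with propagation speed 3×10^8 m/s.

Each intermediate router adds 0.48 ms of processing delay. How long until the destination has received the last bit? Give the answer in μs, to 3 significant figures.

L = 40 × 8 = 320 bits.
Transmission delays (L/R per hop): 2.13333, 13.1148, 22.8571 μs; sum = 38.1052 μs.
Propagation delays (d/s per hop): 3166.67, 4733.33, 120000 μs; sum = 127900 μs.
Processing at 2 router(s): 2 × 0.48 ms = 960 μs.
End-to-end = 129000 μs.

129000 μs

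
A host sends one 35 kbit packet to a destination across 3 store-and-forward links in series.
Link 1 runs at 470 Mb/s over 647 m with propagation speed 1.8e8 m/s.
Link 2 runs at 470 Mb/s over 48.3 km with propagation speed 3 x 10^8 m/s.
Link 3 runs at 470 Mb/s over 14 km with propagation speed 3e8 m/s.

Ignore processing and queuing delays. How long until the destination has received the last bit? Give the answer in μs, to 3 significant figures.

435 μs

L = 35000 bits.
Transmission delay per hop = L/R = 35000/470000000 = 74.4681 μs; 3 hops → 223.404 μs.
Propagation delays (d/s per hop): 3.59444, 161, 46.6667 μs; sum = 211.261 μs.
End-to-end = 435 μs.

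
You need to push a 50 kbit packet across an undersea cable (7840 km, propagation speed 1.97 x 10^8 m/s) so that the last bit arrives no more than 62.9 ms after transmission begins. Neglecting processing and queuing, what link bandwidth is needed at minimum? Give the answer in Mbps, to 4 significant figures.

2.164 Mbps

Propagation delay = 7840000 / 197000000 = 39.797 ms.
Transmission budget = 62.9 − 39.797 = 23.103 ms.
R ≥ L / t_tx = 50000 bits / 0.023103 s = 2.164 Mbps.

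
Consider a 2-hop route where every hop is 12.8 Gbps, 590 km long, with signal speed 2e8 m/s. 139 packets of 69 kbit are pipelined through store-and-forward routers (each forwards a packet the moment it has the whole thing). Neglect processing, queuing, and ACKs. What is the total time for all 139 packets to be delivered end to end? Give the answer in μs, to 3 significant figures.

6650 μs

Per-hop transmission t_tx = L/R = 69000/12800000000 = 5.39063 μs.
Per-hop propagation t_prop = 590000/200000000 = 2950 μs.
Pipeline fill: first packet needs 2·t_tx to clear all hops; remaining 138 packets each add one t_tx.
Total = (2+139-1)·t_tx + 2·t_prop = 140·5.39063 + 2·2950 = 6650 μs.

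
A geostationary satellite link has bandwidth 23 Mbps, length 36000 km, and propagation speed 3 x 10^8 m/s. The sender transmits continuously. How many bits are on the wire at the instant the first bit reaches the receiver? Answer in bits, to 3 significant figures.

Propagation delay = 36000000 / 300000000 = 0.12 s.
BDP = R × t_prop = 23000000 × 0.12 = 2760000 bits.

2760000 bits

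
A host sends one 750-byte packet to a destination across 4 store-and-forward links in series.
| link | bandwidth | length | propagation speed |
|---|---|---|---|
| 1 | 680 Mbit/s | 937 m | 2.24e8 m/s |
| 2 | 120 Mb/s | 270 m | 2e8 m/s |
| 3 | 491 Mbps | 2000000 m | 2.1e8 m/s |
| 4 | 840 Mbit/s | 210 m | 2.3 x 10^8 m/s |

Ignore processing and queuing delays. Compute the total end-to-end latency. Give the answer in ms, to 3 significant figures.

L = 750 × 8 = 6000 bits.
Transmission delays (L/R per hop): 0.00882353, 0.05, 0.01222, 0.00714286 ms; sum = 0.0781863 ms.
Propagation delays (d/s per hop): 0.00418304, 0.00135, 9.52381, 0.000913043 ms; sum = 9.53026 ms.
End-to-end = 9.61 ms.

9.61 ms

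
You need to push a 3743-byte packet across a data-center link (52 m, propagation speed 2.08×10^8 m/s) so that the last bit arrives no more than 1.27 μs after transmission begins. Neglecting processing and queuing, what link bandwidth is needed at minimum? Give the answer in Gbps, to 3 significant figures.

L = 29944 bits.
Propagation delay = 52 / 208000000 = 0.25 μs.
Transmission budget = 1.27 − 0.25 = 1.02 μs.
R ≥ L / t_tx = 29944 bits / 1.02e-06 s = 29.4 Gbps.

29.4 Gbps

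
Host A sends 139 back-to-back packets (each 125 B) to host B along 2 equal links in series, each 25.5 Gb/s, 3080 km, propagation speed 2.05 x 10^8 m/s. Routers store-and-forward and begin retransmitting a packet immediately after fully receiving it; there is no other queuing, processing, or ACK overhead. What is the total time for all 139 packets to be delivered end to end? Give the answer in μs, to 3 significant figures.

30100 μs

Per-hop transmission t_tx = L/R = 1000/25500000000 = 0.0392157 μs.
Per-hop propagation t_prop = 3080000/2.05e+08 = 15024.4 μs.
Pipeline fill: first packet needs 2·t_tx to clear all hops; remaining 138 packets each add one t_tx.
Total = (2+139-1)·t_tx + 2·t_prop = 140·0.0392157 + 2·15024.4 = 30100 μs.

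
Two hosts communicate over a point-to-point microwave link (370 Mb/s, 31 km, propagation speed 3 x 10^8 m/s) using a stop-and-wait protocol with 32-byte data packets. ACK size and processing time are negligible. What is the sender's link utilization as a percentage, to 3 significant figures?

0.334 %

t_tx = L/R = 256/370000000 = 6.91892e-07 s.
t_prop = 31000/300000000 = 0.000103333 s; RTT = 0.000206667 s.
Cycle = t_tx + RTT = 0.000207359 s.
Utilization = t_tx / cycle = 6.91892e-07/0.000207359 = 0.334 %.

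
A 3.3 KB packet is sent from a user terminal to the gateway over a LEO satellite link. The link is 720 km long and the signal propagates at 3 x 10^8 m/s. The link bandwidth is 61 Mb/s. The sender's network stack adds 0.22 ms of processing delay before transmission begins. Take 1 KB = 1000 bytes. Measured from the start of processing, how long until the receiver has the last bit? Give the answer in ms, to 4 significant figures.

3.053 ms

L = 26400 bits.
Transmission delay = L/R = 26400 / 61000000 = 0.432787 ms.
Propagation delay = d/s = 720000 m / 300000000 m/s = 2.4 ms.
Plus processing delay 0.22 ms = 0.22 ms.
Total = 3.053 ms.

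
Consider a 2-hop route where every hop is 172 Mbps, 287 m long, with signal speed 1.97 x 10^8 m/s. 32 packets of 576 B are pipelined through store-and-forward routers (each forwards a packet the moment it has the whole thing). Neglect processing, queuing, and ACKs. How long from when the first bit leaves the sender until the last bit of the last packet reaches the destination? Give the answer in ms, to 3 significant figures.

Per-hop transmission t_tx = L/R = 4608/172000000 = 0.0267907 ms.
Per-hop propagation t_prop = 287/197000000 = 0.00145685 ms.
Pipeline fill: first packet needs 2·t_tx to clear all hops; remaining 31 packets each add one t_tx.
Total = (2+32-1)·t_tx + 2·t_prop = 33·0.0267907 + 2·0.00145685 = 0.887 ms.

0.887 ms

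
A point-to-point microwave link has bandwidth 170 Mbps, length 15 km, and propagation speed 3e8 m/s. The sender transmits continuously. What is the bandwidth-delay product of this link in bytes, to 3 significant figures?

1060 bytes

Propagation delay = 15000 / 300000000 = 5e-05 s.
BDP = R × t_prop = 170000000 × 5e-05 = 8500 bits.
In bytes: 8500/8 = 1060 bytes.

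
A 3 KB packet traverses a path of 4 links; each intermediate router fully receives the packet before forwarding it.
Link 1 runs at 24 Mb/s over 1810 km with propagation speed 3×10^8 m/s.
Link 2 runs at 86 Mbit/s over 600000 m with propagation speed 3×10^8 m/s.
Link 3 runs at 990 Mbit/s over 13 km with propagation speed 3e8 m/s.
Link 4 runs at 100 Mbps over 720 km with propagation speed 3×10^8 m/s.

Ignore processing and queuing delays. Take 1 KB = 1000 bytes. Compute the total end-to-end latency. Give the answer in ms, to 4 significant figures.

L = 24000 bits.
Transmission delays (L/R per hop): 1, 0.27907, 0.0242424, 0.24 ms; sum = 1.54331 ms.
Propagation delays (d/s per hop): 6.03333, 2, 0.0433333, 2.4 ms; sum = 10.4767 ms.
End-to-end = 12.02 ms.

12.02 ms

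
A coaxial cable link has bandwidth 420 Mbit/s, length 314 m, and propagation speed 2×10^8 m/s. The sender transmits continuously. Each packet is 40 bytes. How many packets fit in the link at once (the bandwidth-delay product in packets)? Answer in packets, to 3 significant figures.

Propagation delay = 314 / 200000000 = 1.57e-06 s.
BDP = R × t_prop = 420000000 × 1.57e-06 = 659.4 bits.
In packets of 320 bits: 2.06 packets.

2.06 packets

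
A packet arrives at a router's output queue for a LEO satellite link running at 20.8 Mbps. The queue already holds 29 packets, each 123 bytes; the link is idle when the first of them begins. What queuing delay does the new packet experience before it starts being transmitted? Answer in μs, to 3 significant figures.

1370 μs

Each queued packet: L/R = 984/20800000 = 47.3077 μs.
29 queued → 1371.92 μs.
Queuing delay = 1370 μs.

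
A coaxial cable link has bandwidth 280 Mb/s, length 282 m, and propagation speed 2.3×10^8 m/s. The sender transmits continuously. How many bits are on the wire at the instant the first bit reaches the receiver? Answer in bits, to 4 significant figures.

343.3 bits

Propagation delay = 282 / 2.3e+08 = 1.22609e-06 s.
BDP = R × t_prop = 280000000 × 1.22609e-06 = 343.304 bits.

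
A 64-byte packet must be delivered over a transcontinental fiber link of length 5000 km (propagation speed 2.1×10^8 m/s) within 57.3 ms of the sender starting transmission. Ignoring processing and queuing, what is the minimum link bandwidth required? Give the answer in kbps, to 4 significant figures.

L = 512 bits.
Propagation delay = 5000000 / 210000000 = 23.8095 ms.
Transmission budget = 57.3 − 23.8095 = 33.4905 ms.
R ≥ L / t_tx = 512 bits / 0.0334905 s = 15.29 kbps.

15.29 kbps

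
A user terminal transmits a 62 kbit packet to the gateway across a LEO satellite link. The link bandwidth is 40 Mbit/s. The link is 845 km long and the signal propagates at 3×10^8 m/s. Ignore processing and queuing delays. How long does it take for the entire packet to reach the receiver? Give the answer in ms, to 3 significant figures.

L = 62000 bits.
Transmission delay = L/R = 62000 / 40000000 = 1.55 ms.
Propagation delay = d/s = 845000 m / 300000000 m/s = 2.81667 ms.
Total = 4.37 ms.

4.37 ms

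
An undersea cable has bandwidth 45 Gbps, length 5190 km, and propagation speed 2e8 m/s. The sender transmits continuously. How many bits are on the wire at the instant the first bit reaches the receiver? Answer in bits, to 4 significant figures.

Propagation delay = 5190000 / 200000000 = 0.02595 s.
BDP = R × t_prop = 45000000000 × 0.02595 = 1167750000 bits.

1168000000 bits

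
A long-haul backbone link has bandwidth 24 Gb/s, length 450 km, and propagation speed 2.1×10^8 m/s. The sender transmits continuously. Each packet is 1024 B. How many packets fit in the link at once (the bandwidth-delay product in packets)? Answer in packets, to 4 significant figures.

6278 packets

Propagation delay = 450000 / 210000000 = 0.00214286 s.
BDP = R × t_prop = 24000000000 × 0.00214286 = 51428600 bits.
In packets of 8192 bits: 6278 packets.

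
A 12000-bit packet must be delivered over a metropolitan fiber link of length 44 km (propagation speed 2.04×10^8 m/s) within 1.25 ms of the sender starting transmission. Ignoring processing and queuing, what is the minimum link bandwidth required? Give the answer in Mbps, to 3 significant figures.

11.6 Mbps

Propagation delay = 44000 / 204000000 = 0.215686 ms.
Transmission budget = 1.25 − 0.215686 = 1.03431 ms.
R ≥ L / t_tx = 12000 bits / 0.00103431 s = 11.6 Mbps.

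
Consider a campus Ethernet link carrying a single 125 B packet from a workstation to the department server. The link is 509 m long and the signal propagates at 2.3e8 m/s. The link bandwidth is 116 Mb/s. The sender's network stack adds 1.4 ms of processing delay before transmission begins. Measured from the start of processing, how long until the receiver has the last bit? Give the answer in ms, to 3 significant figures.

1.41 ms

L = 125 × 8 = 1000 bits.
Transmission delay = L/R = 1000 / 116000000 = 0.00862069 ms.
Propagation delay = d/s = 509 m / 2.3e+08 m/s = 0.00221304 ms.
Plus processing delay 1.4 ms = 1.4 ms.
Total = 1.41 ms.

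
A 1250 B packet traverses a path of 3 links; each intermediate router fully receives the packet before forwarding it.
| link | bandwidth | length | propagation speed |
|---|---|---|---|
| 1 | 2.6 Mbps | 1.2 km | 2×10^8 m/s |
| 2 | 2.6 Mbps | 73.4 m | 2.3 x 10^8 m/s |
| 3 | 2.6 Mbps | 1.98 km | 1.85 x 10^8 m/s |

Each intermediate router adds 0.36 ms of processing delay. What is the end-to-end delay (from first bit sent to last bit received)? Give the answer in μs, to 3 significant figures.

L = 1250 × 8 = 10000 bits.
Transmission delay per hop = L/R = 10000/2600000 = 3846.15 μs; 3 hops → 11538.5 μs.
Propagation delays (d/s per hop): 6, 0.31913, 10.7027 μs; sum = 17.0218 μs.
Processing at 2 router(s): 2 × 0.36 ms = 720 μs.
End-to-end = 12300 μs.

12300 μs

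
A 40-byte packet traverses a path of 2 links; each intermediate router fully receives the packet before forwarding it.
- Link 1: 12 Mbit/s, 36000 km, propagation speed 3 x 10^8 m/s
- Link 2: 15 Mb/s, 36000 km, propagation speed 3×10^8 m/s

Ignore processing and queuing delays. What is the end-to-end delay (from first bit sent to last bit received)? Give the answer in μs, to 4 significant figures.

240000 μs

L = 40 × 8 = 320 bits.
Transmission delays (L/R per hop): 26.6667, 21.3333 μs; sum = 48 μs.
Propagation delays (d/s per hop): 120000, 120000 μs; sum = 240000 μs.
End-to-end = 240000 μs.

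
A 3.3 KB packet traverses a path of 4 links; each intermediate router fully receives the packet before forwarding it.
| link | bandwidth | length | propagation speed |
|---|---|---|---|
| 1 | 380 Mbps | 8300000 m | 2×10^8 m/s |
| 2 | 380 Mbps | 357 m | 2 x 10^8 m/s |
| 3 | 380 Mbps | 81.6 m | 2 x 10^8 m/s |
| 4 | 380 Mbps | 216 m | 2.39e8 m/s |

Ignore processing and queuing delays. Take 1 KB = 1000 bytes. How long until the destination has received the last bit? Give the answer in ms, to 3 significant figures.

L = 26400 bits.
Transmission delay per hop = L/R = 26400/380000000 = 0.0694737 ms; 4 hops → 0.277895 ms.
Propagation delays (d/s per hop): 41.5, 0.001785, 0.000408, 0.000903766 ms; sum = 41.5031 ms.
End-to-end = 41.8 ms.

41.8 ms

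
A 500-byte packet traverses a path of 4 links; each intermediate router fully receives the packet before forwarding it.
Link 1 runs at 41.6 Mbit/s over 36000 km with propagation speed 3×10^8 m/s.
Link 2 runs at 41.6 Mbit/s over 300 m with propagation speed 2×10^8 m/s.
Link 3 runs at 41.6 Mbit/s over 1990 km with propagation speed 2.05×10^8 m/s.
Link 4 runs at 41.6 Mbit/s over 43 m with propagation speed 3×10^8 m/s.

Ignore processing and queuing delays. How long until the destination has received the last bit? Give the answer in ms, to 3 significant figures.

130 ms

L = 500 × 8 = 4000 bits.
Transmission delay per hop = L/R = 4000/41600000 = 0.0961538 ms; 4 hops → 0.384615 ms.
Propagation delays (d/s per hop): 120, 0.0015, 9.70732, 0.000143333 ms; sum = 129.709 ms.
End-to-end = 130 ms.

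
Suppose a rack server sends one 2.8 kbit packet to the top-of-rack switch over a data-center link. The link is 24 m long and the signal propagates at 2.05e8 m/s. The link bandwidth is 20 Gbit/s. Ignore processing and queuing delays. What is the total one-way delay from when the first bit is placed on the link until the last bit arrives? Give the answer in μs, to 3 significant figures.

0.257 μs

L = 2800 bits.
Transmission delay = L/R = 2800 / 20000000000 = 0.14 μs.
Propagation delay = d/s = 24 m / 2.05e+08 m/s = 0.117073 μs.
Total = 0.257 μs.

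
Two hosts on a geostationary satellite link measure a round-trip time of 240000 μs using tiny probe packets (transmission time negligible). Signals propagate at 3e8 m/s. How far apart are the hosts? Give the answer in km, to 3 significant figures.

36000 km

One-way propagation = RTT/2 = 120000 μs.
d = s × t = 300000000 × 0.12 = 36000 km.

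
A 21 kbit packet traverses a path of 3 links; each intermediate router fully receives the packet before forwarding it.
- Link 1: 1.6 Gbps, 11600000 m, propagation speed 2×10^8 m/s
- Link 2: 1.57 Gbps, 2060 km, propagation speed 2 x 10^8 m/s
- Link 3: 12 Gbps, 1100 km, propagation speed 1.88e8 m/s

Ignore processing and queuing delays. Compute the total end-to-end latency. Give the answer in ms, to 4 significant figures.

L = 21000 bits.
Transmission delays (L/R per hop): 0.013125, 0.0133758, 0.00175 ms; sum = 0.0282508 ms.
Propagation delays (d/s per hop): 58, 10.3, 5.85106 ms; sum = 74.1511 ms.
End-to-end = 74.18 ms.

74.18 ms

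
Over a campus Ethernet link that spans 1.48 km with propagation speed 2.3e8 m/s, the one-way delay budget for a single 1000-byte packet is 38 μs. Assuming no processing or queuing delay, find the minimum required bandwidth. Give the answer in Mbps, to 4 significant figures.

253.4 Mbps

L = 8000 bits.
Propagation delay = 1480 / 2.3e+08 = 6.43478 μs.
Transmission budget = 38 − 6.43478 = 31.5652 μs.
R ≥ L / t_tx = 8000 bits / 3.15652e-05 s = 253.4 Mbps.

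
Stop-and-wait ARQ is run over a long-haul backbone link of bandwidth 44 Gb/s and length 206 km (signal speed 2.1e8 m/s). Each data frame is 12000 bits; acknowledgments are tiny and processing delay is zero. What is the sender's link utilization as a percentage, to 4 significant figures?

0.01390 %

t_tx = L/R = 12000/44000000000 = 2.72727e-07 s.
t_prop = 206000/210000000 = 0.000980952 s; RTT = 0.0019619 s.
Cycle = t_tx + RTT = 0.00196218 s.
Utilization = t_tx / cycle = 2.72727e-07/0.00196218 = 0.01390 %.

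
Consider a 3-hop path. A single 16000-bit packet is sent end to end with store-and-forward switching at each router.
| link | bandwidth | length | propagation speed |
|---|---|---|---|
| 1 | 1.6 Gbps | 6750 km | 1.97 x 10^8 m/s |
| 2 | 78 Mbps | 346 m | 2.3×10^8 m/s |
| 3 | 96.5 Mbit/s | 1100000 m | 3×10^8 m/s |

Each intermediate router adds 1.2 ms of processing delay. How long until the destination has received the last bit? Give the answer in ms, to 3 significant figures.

40.7 ms

Transmission delays (L/R per hop): 0.01, 0.205128, 0.165803 ms; sum = 0.380931 ms.
Propagation delays (d/s per hop): 34.264, 0.00150435, 3.66667 ms; sum = 37.9321 ms.
Processing at 2 router(s): 2 × 1.2 ms = 2.4 ms.
End-to-end = 40.7 ms.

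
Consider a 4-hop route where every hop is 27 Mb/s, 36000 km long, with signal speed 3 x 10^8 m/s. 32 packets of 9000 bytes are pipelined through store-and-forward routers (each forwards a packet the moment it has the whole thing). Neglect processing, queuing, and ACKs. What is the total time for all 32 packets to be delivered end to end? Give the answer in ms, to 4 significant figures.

573.3 ms

Per-hop transmission t_tx = L/R = 72000/27000000 = 2.66667 ms.
Per-hop propagation t_prop = 36000000/300000000 = 120 ms.
Pipeline fill: first packet needs 4·t_tx to clear all hops; remaining 31 packets each add one t_tx.
Total = (4+32-1)·t_tx + 4·t_prop = 35·2.66667 + 4·120 = 573.3 ms.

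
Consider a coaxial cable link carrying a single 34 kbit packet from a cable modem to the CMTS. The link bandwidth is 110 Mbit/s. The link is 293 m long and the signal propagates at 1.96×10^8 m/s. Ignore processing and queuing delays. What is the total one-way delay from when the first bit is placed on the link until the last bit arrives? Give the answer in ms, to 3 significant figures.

0.311 ms

L = 34000 bits.
Transmission delay = L/R = 34000 / 110000000 = 0.309091 ms.
Propagation delay = d/s = 293 m / 196000000 m/s = 0.0014949 ms.
Total = 0.311 ms.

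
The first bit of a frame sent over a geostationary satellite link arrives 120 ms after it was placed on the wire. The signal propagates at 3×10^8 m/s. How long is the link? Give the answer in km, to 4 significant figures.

d = s × t_prop = 300000000 × 0.12 = 36000 km.

36000 km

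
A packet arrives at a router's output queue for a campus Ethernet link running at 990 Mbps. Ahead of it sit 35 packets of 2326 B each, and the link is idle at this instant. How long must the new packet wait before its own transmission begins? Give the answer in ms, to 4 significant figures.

Each queued packet: L/R = 18608/990000000 = 0.018796 ms.
35 queued → 0.657859 ms.
Queuing delay = 0.6579 ms.

0.6579 ms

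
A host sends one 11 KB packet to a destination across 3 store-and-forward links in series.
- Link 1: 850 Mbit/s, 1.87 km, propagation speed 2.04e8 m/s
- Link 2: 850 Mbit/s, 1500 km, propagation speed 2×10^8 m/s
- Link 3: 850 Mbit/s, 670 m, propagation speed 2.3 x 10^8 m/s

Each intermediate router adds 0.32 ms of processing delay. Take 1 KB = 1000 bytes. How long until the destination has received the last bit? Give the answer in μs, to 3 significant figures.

8460 μs

L = 88000 bits.
Transmission delay per hop = L/R = 88000/850000000 = 103.529 μs; 3 hops → 310.588 μs.
Propagation delays (d/s per hop): 9.16667, 7500, 2.91304 μs; sum = 7512.08 μs.
Processing at 2 router(s): 2 × 0.32 ms = 640 μs.
End-to-end = 8460 μs.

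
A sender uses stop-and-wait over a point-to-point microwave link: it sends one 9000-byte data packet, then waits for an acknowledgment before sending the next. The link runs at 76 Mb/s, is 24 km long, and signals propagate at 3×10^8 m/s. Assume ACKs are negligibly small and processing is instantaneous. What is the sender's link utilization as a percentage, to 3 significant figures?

t_tx = L/R = 72000/76000000 = 0.000947368 s.
t_prop = 24000/300000000 = 8e-05 s; RTT = 0.00016 s.
Cycle = t_tx + RTT = 0.00110737 s.
Utilization = t_tx / cycle = 0.000947368/0.00110737 = 85.6 %.

85.6 %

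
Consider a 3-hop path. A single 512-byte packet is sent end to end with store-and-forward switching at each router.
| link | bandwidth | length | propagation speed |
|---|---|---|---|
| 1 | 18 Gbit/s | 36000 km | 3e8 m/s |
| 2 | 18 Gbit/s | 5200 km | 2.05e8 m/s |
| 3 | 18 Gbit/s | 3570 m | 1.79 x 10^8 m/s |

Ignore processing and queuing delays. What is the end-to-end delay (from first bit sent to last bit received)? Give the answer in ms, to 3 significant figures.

L = 512 × 8 = 4096 bits.
Transmission delay per hop = L/R = 4096/18000000000 = 0.000227556 ms; 3 hops → 0.000682667 ms.
Propagation delays (d/s per hop): 120, 25.3659, 0.0199441 ms; sum = 145.386 ms.
End-to-end = 145 ms.

145 ms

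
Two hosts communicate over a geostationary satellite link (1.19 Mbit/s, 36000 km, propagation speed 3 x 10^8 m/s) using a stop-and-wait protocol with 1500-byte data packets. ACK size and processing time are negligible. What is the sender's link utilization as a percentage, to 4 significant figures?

4.032 %

t_tx = L/R = 12000/1190000 = 0.010084 s.
t_prop = 36000000/300000000 = 0.12 s; RTT = 0.24 s.
Cycle = t_tx + RTT = 0.250084 s.
Utilization = t_tx / cycle = 0.010084/0.250084 = 4.032 %.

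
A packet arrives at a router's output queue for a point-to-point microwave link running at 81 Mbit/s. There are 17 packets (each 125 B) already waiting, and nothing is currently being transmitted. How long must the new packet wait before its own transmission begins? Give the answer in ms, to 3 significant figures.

Each queued packet: L/R = 1000/81000000 = 0.0123457 ms.
17 queued → 0.209877 ms.
Queuing delay = 0.210 ms.

0.210 ms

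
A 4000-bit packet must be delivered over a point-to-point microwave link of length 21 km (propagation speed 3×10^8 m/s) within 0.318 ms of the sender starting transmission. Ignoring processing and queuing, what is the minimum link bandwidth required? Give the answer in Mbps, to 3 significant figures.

16.1 Mbps

Propagation delay = 21000 / 300000000 = 0.07 ms.
Transmission budget = 0.318 − 0.07 = 0.248 ms.
R ≥ L / t_tx = 4000 bits / 0.000248 s = 16.1 Mbps.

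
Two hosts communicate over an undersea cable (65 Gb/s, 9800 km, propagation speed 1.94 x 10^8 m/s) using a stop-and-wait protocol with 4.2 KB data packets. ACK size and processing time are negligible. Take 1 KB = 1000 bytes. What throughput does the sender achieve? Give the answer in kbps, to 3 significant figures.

333 kbps

t_tx = L/R = 33600/65000000000 = 5.16923e-07 s.
t_prop = 9800000/194000000 = 0.0505155 s; RTT = 0.101031 s.
Cycle = t_tx + RTT = 0.101031 s.
Throughput = L / cycle = 33600 / 0.101031 = 333 kbps.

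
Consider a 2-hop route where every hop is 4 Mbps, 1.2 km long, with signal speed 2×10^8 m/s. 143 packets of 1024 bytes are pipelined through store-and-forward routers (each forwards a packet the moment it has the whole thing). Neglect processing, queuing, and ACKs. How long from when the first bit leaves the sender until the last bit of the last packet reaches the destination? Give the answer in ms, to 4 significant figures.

Per-hop transmission t_tx = L/R = 8192/4000000 = 2.048 ms.
Per-hop propagation t_prop = 1200/200000000 = 0.006 ms.
Pipeline fill: first packet needs 2·t_tx to clear all hops; remaining 142 packets each add one t_tx.
Total = (2+143-1)·t_tx + 2·t_prop = 144·2.048 + 2·0.006 = 294.9 ms.

294.9 ms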